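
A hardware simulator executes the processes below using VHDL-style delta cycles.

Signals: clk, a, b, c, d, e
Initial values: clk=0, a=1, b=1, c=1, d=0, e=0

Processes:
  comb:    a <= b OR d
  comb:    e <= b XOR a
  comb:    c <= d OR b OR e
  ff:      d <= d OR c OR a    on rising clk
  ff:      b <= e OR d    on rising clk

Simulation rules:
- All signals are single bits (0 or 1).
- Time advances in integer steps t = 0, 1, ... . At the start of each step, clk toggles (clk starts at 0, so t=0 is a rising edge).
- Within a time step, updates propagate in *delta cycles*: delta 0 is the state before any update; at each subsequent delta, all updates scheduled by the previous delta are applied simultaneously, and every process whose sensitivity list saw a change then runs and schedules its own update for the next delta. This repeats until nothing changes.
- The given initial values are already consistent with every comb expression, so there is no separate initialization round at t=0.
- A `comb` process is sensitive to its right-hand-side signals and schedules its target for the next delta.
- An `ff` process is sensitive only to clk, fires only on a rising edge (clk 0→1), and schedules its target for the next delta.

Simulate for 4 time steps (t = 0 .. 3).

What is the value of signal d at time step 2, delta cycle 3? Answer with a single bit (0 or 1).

t0.Δ0 b=1 c=1 clk=0 e=0 d=0 a=1
t0.Δ1 b=1 c=1 clk=1 e=0 d=0 a=1
t0.Δ2 b=0 c=1 clk=1 e=0 d=1 a=1
t0.Δ3 b=0 c=1 clk=1 e=1 d=1 a=1
t1.Δ0 b=0 c=1 clk=1 e=1 d=1 a=1
t1.Δ1 b=0 c=1 clk=0 e=1 d=1 a=1
t2.Δ0 b=0 c=1 clk=0 e=1 d=1 a=1
t2.Δ1 b=0 c=1 clk=1 e=1 d=1 a=1
t2.Δ2 b=1 c=1 clk=1 e=1 d=1 a=1
t2.Δ3 b=1 c=1 clk=1 e=0 d=1 a=1
t3.Δ0 b=1 c=1 clk=1 e=0 d=1 a=1
t3.Δ1 b=1 c=1 clk=0 e=0 d=1 a=1

1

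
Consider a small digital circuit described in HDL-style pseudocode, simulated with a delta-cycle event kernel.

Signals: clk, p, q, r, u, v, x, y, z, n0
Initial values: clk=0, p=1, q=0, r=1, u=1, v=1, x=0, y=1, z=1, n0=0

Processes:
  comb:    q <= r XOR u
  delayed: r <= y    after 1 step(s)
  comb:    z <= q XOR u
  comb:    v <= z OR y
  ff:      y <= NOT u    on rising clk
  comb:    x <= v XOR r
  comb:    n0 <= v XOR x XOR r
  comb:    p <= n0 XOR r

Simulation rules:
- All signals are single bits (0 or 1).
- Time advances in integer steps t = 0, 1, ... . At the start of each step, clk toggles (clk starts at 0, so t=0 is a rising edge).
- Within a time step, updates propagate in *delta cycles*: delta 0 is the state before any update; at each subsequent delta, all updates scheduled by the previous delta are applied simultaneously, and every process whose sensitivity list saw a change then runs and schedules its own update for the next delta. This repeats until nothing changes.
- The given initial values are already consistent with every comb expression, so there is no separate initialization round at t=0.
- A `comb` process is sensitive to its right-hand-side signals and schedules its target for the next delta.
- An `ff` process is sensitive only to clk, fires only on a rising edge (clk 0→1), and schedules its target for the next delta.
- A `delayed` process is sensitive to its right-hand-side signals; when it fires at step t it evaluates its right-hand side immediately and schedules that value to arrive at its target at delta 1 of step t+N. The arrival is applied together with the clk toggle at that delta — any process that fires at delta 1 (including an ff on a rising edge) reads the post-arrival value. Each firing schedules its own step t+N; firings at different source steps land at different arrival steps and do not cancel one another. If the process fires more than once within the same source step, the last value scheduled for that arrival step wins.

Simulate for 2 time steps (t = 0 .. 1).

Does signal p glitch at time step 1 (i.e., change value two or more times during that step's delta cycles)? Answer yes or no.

yes

t=0 Δ0: z=1 n0=0 u=1 q=0 y=1 p=1 clk=0 x=0 v=1 r=1
  Δ1: clk:0→1
  Δ2: y:1→0
  (2Δ to stable)
t=1 Δ0: z=1 n0=0 u=1 q=0 y=0 p=1 clk=1 x=0 v=1 r=1
  Δ1: clk:1→0, r:1→0
  Δ2: n0:0→1, q:0→1, p:1→0, x:0→1
  Δ3: z:1→0, n0:1→0, p:0→1
  Δ4: p:1→0, v:1→0
  Δ5: n0:0→1, x:1→0
  Δ6: n0:1→0, p:0→1
  Δ7: p:1→0
  (7Δ to stable)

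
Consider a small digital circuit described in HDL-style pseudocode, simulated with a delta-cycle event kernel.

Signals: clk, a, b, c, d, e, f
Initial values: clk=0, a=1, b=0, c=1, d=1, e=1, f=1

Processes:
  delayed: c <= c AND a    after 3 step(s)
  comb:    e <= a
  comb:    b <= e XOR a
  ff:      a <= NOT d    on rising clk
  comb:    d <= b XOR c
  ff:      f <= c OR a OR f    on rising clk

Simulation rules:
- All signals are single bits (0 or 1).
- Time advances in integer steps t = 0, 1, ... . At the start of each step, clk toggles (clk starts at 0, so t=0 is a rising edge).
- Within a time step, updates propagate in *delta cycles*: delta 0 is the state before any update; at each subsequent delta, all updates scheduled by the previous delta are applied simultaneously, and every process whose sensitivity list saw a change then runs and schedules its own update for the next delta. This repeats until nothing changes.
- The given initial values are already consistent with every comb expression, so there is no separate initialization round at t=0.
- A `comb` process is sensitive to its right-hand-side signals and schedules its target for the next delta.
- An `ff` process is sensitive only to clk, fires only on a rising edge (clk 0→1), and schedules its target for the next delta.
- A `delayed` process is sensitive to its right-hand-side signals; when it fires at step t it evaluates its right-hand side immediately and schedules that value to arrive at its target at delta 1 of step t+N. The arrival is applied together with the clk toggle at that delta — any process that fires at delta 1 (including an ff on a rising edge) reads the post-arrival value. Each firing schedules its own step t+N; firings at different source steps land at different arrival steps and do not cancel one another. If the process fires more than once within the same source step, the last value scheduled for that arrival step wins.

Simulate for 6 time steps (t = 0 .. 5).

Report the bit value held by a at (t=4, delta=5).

1

t0.Δ0 f=1 c=1 b=0 d=1 clk=0 a=1 e=1
t0.Δ1 f=1 c=1 b=0 d=1 clk=1 a=1 e=1
t0.Δ2 f=1 c=1 b=0 d=1 clk=1 a=0 e=1
t0.Δ3 f=1 c=1 b=1 d=1 clk=1 a=0 e=0
t0.Δ4 f=1 c=1 b=0 d=0 clk=1 a=0 e=0
t0.Δ5 f=1 c=1 b=0 d=1 clk=1 a=0 e=0
t1.Δ0 f=1 c=1 b=0 d=1 clk=1 a=0 e=0
t1.Δ1 f=1 c=1 b=0 d=1 clk=0 a=0 e=0
t2.Δ0 f=1 c=1 b=0 d=1 clk=0 a=0 e=0
t2.Δ1 f=1 c=1 b=0 d=1 clk=1 a=0 e=0
t3.Δ0 f=1 c=1 b=0 d=1 clk=1 a=0 e=0
t3.Δ1 f=1 c=0 b=0 d=1 clk=0 a=0 e=0
t3.Δ2 f=1 c=0 b=0 d=0 clk=0 a=0 e=0
t4.Δ0 f=1 c=0 b=0 d=0 clk=0 a=0 e=0
t4.Δ1 f=1 c=0 b=0 d=0 clk=1 a=0 e=0
t4.Δ2 f=1 c=0 b=0 d=0 clk=1 a=1 e=0
t4.Δ3 f=1 c=0 b=1 d=0 clk=1 a=1 e=1
t4.Δ4 f=1 c=0 b=0 d=1 clk=1 a=1 e=1
t4.Δ5 f=1 c=0 b=0 d=0 clk=1 a=1 e=1
t5.Δ0 f=1 c=0 b=0 d=0 clk=1 a=1 e=1
t5.Δ1 f=1 c=0 b=0 d=0 clk=0 a=1 e=1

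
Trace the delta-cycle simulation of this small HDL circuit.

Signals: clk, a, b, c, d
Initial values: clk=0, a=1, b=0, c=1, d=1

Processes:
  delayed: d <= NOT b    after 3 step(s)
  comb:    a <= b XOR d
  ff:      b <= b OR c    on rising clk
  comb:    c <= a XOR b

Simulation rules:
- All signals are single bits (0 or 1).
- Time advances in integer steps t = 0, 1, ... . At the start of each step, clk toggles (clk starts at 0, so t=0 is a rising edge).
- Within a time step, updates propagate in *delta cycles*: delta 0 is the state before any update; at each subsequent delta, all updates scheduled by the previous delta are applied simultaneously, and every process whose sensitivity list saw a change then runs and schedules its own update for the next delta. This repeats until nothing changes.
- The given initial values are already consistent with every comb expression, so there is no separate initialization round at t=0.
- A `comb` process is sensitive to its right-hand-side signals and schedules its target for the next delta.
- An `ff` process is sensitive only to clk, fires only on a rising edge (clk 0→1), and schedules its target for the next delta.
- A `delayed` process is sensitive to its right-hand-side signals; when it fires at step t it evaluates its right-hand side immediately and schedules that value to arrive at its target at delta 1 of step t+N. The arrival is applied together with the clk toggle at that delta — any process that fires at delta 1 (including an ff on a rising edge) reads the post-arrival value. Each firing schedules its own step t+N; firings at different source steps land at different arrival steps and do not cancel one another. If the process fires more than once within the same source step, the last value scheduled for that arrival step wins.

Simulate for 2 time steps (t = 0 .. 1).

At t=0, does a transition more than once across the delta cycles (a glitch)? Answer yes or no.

t0.Δ0 b=0 clk=0 d=1 c=1 a=1
t0.Δ1 b=0 clk=1 d=1 c=1 a=1
t0.Δ2 b=1 clk=1 d=1 c=1 a=1
t0.Δ3 b=1 clk=1 d=1 c=0 a=0
t0.Δ4 b=1 clk=1 d=1 c=1 a=0
t1.Δ0 b=1 clk=1 d=1 c=1 a=0
t1.Δ1 b=1 clk=0 d=1 c=1 a=0

no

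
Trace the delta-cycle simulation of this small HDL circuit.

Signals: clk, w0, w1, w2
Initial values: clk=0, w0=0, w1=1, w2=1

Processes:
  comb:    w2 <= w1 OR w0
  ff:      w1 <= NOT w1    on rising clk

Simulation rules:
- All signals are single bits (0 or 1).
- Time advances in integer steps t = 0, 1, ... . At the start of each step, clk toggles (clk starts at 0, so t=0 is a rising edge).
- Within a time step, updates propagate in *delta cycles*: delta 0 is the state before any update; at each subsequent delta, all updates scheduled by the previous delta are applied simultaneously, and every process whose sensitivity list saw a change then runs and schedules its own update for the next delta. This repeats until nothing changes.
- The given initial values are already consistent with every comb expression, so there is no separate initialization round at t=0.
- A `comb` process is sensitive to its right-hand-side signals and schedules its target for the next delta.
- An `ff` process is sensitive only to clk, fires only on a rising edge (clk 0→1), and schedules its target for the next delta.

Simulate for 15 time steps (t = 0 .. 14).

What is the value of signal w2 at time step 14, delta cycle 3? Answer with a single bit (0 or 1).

1

t=0 Δ0: clk=0 w2=1 w0=0 w1=1
  Δ1: clk:0→1
  Δ2: w1:1→0
  Δ3: w2:1→0
  (3Δ to stable)
t=1 Δ0: clk=1 w2=0 w0=0 w1=0
  Δ1: clk:1→0
  (1Δ to stable)
t=2 Δ0: clk=0 w2=0 w0=0 w1=0
  Δ1: clk:0→1
  Δ2: w1:0→1
  Δ3: w2:0→1
  (3Δ to stable)
t=3 Δ0: clk=1 w2=1 w0=0 w1=1
  Δ1: clk:1→0
  (1Δ to stable)
t=4 Δ0: clk=0 w2=1 w0=0 w1=1
  Δ1: clk:0→1
  Δ2: w1:1→0
  Δ3: w2:1→0
  (3Δ to stable)
t=5 Δ0: clk=1 w2=0 w0=0 w1=0
  Δ1: clk:1→0
  (1Δ to stable)
t=6 Δ0: clk=0 w2=0 w0=0 w1=0
  Δ1: clk:0→1
  Δ2: w1:0→1
  Δ3: w2:0→1
  (3Δ to stable)
t=7 Δ0: clk=1 w2=1 w0=0 w1=1
  Δ1: clk:1→0
  (1Δ to stable)
t=8 Δ0: clk=0 w2=1 w0=0 w1=1
  Δ1: clk:0→1
  Δ2: w1:1→0
  Δ3: w2:1→0
  (3Δ to stable)
t=9 Δ0: clk=1 w2=0 w0=0 w1=0
  Δ1: clk:1→0
  (1Δ to stable)
t=10 Δ0: clk=0 w2=0 w0=0 w1=0
  Δ1: clk:0→1
  Δ2: w1:0→1
  Δ3: w2:0→1
  (3Δ to stable)
t=11 Δ0: clk=1 w2=1 w0=0 w1=1
  Δ1: clk:1→0
  (1Δ to stable)
t=12 Δ0: clk=0 w2=1 w0=0 w1=1
  Δ1: clk:0→1
  Δ2: w1:1→0
  Δ3: w2:1→0
  (3Δ to stable)
t=13 Δ0: clk=1 w2=0 w0=0 w1=0
  Δ1: clk:1→0
  (1Δ to stable)
t=14 Δ0: clk=0 w2=0 w0=0 w1=0
  Δ1: clk:0→1
  Δ2: w1:0→1
  Δ3: w2:0→1
  (3Δ to stable)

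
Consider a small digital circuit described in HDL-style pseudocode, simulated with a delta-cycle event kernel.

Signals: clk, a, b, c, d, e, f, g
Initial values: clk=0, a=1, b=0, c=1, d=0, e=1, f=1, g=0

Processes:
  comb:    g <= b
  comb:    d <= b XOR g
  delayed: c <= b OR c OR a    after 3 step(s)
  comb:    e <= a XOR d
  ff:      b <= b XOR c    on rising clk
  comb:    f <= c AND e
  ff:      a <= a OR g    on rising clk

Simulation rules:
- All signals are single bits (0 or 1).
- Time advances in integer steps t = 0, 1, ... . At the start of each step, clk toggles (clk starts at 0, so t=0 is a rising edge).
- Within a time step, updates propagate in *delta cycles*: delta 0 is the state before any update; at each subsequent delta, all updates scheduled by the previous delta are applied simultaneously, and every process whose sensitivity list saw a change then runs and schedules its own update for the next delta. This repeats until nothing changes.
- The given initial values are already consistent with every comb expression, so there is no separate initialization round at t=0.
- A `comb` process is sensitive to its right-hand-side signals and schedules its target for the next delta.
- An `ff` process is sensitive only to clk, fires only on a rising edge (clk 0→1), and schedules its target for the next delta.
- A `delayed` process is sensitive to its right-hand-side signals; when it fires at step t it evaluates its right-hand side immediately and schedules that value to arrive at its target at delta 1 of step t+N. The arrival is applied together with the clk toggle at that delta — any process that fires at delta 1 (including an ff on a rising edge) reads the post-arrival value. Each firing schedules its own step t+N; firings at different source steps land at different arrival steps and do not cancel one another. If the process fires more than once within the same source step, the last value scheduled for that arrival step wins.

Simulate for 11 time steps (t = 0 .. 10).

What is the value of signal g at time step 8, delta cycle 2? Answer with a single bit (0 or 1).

0

[bits: g,e,a,d,f,c,b,clk]
t=0: Δ0=01101100 Δ1=01101101 Δ2=01101111 Δ3=11111111 Δ4=10101111 Δ5=11100111 Δ6=11101111 | 6Δ
t=1: Δ0=11101111 Δ1=11101110 | 1Δ
t=2: Δ0=11101110 Δ1=11101111 Δ2=11101101 Δ3=01111101 Δ4=00101101 Δ5=01100101 Δ6=01101101 | 6Δ
t=3: Δ0=01101101 Δ1=01101100 | 1Δ
t=4: Δ0=01101100 Δ1=01101101 Δ2=01101111 Δ3=11111111 Δ4=10101111 Δ5=11100111 Δ6=11101111 | 6Δ
t=5: Δ0=11101111 Δ1=11101110 | 1Δ
t=6: Δ0=11101110 Δ1=11101111 Δ2=11101101 Δ3=01111101 Δ4=00101101 Δ5=01100101 Δ6=01101101 | 6Δ
t=7: Δ0=01101101 Δ1=01101100 | 1Δ
t=8: Δ0=01101100 Δ1=01101101 Δ2=01101111 Δ3=11111111 Δ4=10101111 Δ5=11100111 Δ6=11101111 | 6Δ
t=9: Δ0=11101111 Δ1=11101110 | 1Δ
t=10: Δ0=11101110 Δ1=11101111 Δ2=11101101 Δ3=01111101 Δ4=00101101 Δ5=01100101 Δ6=01101101 | 6Δ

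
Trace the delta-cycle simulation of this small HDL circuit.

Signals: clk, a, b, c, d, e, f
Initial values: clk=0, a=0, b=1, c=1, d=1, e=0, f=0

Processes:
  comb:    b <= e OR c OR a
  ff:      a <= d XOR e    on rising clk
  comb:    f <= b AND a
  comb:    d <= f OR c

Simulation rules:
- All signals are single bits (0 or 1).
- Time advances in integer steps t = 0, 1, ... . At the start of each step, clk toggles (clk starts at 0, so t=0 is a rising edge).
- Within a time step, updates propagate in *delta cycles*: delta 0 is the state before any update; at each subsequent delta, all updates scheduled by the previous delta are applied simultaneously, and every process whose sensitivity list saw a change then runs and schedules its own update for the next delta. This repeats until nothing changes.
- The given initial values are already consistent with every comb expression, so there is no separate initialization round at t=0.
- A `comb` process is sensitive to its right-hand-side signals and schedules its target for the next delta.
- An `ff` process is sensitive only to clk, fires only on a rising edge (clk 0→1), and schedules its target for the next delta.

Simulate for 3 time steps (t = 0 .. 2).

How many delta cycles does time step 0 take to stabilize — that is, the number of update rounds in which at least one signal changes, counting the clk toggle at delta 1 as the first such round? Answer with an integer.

t0.Δ0 a=0 e=0 d=1 c=1 b=1 clk=0 f=0
t0.Δ1 a=0 e=0 d=1 c=1 b=1 clk=1 f=0
t0.Δ2 a=1 e=0 d=1 c=1 b=1 clk=1 f=0
t0.Δ3 a=1 e=0 d=1 c=1 b=1 clk=1 f=1
t1.Δ0 a=1 e=0 d=1 c=1 b=1 clk=1 f=1
t1.Δ1 a=1 e=0 d=1 c=1 b=1 clk=0 f=1
t2.Δ0 a=1 e=0 d=1 c=1 b=1 clk=0 f=1
t2.Δ1 a=1 e=0 d=1 c=1 b=1 clk=1 f=1

3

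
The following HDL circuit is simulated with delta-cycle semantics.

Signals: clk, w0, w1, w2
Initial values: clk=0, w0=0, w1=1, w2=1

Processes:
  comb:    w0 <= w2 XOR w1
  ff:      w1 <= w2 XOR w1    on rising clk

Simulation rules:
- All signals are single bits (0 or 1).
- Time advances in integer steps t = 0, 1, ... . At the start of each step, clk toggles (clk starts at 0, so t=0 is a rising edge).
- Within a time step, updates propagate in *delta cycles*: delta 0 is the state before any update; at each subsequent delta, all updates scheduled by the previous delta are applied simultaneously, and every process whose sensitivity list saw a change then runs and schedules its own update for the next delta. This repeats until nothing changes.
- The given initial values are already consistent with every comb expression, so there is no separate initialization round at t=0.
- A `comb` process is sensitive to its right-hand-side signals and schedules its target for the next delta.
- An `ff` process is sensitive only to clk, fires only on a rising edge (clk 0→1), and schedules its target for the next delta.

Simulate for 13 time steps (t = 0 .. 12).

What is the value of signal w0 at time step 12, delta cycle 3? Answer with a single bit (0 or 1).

1

t=0 Δ0: clk=0 w0=0 w2=1 w1=1
  Δ1: clk:0→1
  Δ2: w1:1→0
  Δ3: w0:0→1
  (3Δ to stable)
t=1 Δ0: clk=1 w0=1 w2=1 w1=0
  Δ1: clk:1→0
  (1Δ to stable)
t=2 Δ0: clk=0 w0=1 w2=1 w1=0
  Δ1: clk:0→1
  Δ2: w1:0→1
  Δ3: w0:1→0
  (3Δ to stable)
t=3 Δ0: clk=1 w0=0 w2=1 w1=1
  Δ1: clk:1→0
  (1Δ to stable)
t=4 Δ0: clk=0 w0=0 w2=1 w1=1
  Δ1: clk:0→1
  Δ2: w1:1→0
  Δ3: w0:0→1
  (3Δ to stable)
t=5 Δ0: clk=1 w0=1 w2=1 w1=0
  Δ1: clk:1→0
  (1Δ to stable)
t=6 Δ0: clk=0 w0=1 w2=1 w1=0
  Δ1: clk:0→1
  Δ2: w1:0→1
  Δ3: w0:1→0
  (3Δ to stable)
t=7 Δ0: clk=1 w0=0 w2=1 w1=1
  Δ1: clk:1→0
  (1Δ to stable)
t=8 Δ0: clk=0 w0=0 w2=1 w1=1
  Δ1: clk:0→1
  Δ2: w1:1→0
  Δ3: w0:0→1
  (3Δ to stable)
t=9 Δ0: clk=1 w0=1 w2=1 w1=0
  Δ1: clk:1→0
  (1Δ to stable)
t=10 Δ0: clk=0 w0=1 w2=1 w1=0
  Δ1: clk:0→1
  Δ2: w1:0→1
  Δ3: w0:1→0
  (3Δ to stable)
t=11 Δ0: clk=1 w0=0 w2=1 w1=1
  Δ1: clk:1→0
  (1Δ to stable)
t=12 Δ0: clk=0 w0=0 w2=1 w1=1
  Δ1: clk:0→1
  Δ2: w1:1→0
  Δ3: w0:0→1
  (3Δ to stable)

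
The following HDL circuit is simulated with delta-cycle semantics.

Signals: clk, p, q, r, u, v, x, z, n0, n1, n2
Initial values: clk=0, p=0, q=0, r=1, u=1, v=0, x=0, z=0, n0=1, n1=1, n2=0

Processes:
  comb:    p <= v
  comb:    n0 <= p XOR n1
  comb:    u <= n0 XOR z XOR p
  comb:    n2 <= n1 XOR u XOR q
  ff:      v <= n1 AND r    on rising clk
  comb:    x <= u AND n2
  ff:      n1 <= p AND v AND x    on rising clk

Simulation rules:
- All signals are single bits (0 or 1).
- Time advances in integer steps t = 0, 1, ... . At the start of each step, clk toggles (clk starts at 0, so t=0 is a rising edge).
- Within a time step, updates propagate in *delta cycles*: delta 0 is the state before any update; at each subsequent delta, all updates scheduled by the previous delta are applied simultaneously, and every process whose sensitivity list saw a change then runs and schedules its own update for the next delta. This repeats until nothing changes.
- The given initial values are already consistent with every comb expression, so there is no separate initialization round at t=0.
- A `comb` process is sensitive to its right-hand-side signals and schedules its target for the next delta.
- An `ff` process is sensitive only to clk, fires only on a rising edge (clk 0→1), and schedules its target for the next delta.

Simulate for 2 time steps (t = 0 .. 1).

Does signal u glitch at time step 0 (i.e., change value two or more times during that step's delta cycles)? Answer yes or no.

[bits: p,n0,u,x,clk,q,z,n1,n2,v,r]
t=0: Δ0=01100001001 Δ1=01101001001 Δ2=01101000011 Δ3=10101000111 Δ4=11111000111 Δ5=11011000111 Δ6=11001000011 | 6Δ
t=1: Δ0=11001000011 Δ1=11000000011 | 1Δ

no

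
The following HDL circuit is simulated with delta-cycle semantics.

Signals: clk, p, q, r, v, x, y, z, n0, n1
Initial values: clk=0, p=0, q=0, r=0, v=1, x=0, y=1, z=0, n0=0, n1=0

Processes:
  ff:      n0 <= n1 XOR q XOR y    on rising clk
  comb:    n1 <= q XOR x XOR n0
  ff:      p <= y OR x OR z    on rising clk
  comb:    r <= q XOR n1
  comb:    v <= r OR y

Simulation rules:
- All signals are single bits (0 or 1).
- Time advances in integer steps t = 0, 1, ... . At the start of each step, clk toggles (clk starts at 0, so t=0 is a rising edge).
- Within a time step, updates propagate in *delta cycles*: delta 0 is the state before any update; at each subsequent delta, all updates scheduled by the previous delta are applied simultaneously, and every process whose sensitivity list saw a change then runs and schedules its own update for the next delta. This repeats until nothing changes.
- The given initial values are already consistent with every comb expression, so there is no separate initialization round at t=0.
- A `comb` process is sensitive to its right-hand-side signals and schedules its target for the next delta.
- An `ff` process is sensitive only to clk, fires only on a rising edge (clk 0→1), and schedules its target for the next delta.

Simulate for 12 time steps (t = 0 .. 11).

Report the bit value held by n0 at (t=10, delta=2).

0

t0.Δ0 y=1 v=1 z=0 q=0 n1=0 clk=0 r=0 x=0 p=0 n0=0
t0.Δ1 y=1 v=1 z=0 q=0 n1=0 clk=1 r=0 x=0 p=0 n0=0
t0.Δ2 y=1 v=1 z=0 q=0 n1=0 clk=1 r=0 x=0 p=1 n0=1
t0.Δ3 y=1 v=1 z=0 q=0 n1=1 clk=1 r=0 x=0 p=1 n0=1
t0.Δ4 y=1 v=1 z=0 q=0 n1=1 clk=1 r=1 x=0 p=1 n0=1
t1.Δ0 y=1 v=1 z=0 q=0 n1=1 clk=1 r=1 x=0 p=1 n0=1
t1.Δ1 y=1 v=1 z=0 q=0 n1=1 clk=0 r=1 x=0 p=1 n0=1
t2.Δ0 y=1 v=1 z=0 q=0 n1=1 clk=0 r=1 x=0 p=1 n0=1
t2.Δ1 y=1 v=1 z=0 q=0 n1=1 clk=1 r=1 x=0 p=1 n0=1
t2.Δ2 y=1 v=1 z=0 q=0 n1=1 clk=1 r=1 x=0 p=1 n0=0
t2.Δ3 y=1 v=1 z=0 q=0 n1=0 clk=1 r=1 x=0 p=1 n0=0
t2.Δ4 y=1 v=1 z=0 q=0 n1=0 clk=1 r=0 x=0 p=1 n0=0
t3.Δ0 y=1 v=1 z=0 q=0 n1=0 clk=1 r=0 x=0 p=1 n0=0
t3.Δ1 y=1 v=1 z=0 q=0 n1=0 clk=0 r=0 x=0 p=1 n0=0
t4.Δ0 y=1 v=1 z=0 q=0 n1=0 clk=0 r=0 x=0 p=1 n0=0
t4.Δ1 y=1 v=1 z=0 q=0 n1=0 clk=1 r=0 x=0 p=1 n0=0
t4.Δ2 y=1 v=1 z=0 q=0 n1=0 clk=1 r=0 x=0 p=1 n0=1
t4.Δ3 y=1 v=1 z=0 q=0 n1=1 clk=1 r=0 x=0 p=1 n0=1
t4.Δ4 y=1 v=1 z=0 q=0 n1=1 clk=1 r=1 x=0 p=1 n0=1
t5.Δ0 y=1 v=1 z=0 q=0 n1=1 clk=1 r=1 x=0 p=1 n0=1
t5.Δ1 y=1 v=1 z=0 q=0 n1=1 clk=0 r=1 x=0 p=1 n0=1
t6.Δ0 y=1 v=1 z=0 q=0 n1=1 clk=0 r=1 x=0 p=1 n0=1
t6.Δ1 y=1 v=1 z=0 q=0 n1=1 clk=1 r=1 x=0 p=1 n0=1
t6.Δ2 y=1 v=1 z=0 q=0 n1=1 clk=1 r=1 x=0 p=1 n0=0
t6.Δ3 y=1 v=1 z=0 q=0 n1=0 clk=1 r=1 x=0 p=1 n0=0
t6.Δ4 y=1 v=1 z=0 q=0 n1=0 clk=1 r=0 x=0 p=1 n0=0
t7.Δ0 y=1 v=1 z=0 q=0 n1=0 clk=1 r=0 x=0 p=1 n0=0
t7.Δ1 y=1 v=1 z=0 q=0 n1=0 clk=0 r=0 x=0 p=1 n0=0
t8.Δ0 y=1 v=1 z=0 q=0 n1=0 clk=0 r=0 x=0 p=1 n0=0
t8.Δ1 y=1 v=1 z=0 q=0 n1=0 clk=1 r=0 x=0 p=1 n0=0
t8.Δ2 y=1 v=1 z=0 q=0 n1=0 clk=1 r=0 x=0 p=1 n0=1
t8.Δ3 y=1 v=1 z=0 q=0 n1=1 clk=1 r=0 x=0 p=1 n0=1
t8.Δ4 y=1 v=1 z=0 q=0 n1=1 clk=1 r=1 x=0 p=1 n0=1
t9.Δ0 y=1 v=1 z=0 q=0 n1=1 clk=1 r=1 x=0 p=1 n0=1
t9.Δ1 y=1 v=1 z=0 q=0 n1=1 clk=0 r=1 x=0 p=1 n0=1
t10.Δ0 y=1 v=1 z=0 q=0 n1=1 clk=0 r=1 x=0 p=1 n0=1
t10.Δ1 y=1 v=1 z=0 q=0 n1=1 clk=1 r=1 x=0 p=1 n0=1
t10.Δ2 y=1 v=1 z=0 q=0 n1=1 clk=1 r=1 x=0 p=1 n0=0
t10.Δ3 y=1 v=1 z=0 q=0 n1=0 clk=1 r=1 x=0 p=1 n0=0
t10.Δ4 y=1 v=1 z=0 q=0 n1=0 clk=1 r=0 x=0 p=1 n0=0
t11.Δ0 y=1 v=1 z=0 q=0 n1=0 clk=1 r=0 x=0 p=1 n0=0
t11.Δ1 y=1 v=1 z=0 q=0 n1=0 clk=0 r=0 x=0 p=1 n0=0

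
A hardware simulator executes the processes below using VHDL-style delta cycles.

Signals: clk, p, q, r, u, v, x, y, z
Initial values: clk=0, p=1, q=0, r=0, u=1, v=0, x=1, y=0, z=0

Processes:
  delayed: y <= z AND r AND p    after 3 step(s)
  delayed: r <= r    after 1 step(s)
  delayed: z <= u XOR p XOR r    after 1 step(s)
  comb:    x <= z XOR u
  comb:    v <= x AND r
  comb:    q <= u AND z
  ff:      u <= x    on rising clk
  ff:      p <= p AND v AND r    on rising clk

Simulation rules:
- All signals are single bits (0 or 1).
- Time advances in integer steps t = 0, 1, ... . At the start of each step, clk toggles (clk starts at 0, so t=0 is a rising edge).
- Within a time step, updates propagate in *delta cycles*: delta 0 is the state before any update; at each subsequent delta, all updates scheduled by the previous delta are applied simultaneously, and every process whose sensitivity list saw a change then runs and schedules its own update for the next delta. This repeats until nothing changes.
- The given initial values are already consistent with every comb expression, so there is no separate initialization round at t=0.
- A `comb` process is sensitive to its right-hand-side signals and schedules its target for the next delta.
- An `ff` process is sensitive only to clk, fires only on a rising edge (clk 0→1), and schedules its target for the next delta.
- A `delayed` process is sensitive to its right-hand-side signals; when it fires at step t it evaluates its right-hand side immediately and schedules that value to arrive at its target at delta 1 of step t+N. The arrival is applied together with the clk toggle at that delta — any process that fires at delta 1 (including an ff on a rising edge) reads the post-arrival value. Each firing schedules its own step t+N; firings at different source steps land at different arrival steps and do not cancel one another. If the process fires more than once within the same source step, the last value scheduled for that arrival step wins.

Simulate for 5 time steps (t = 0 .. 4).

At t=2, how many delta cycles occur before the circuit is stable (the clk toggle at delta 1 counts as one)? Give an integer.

t0.Δ0 p=1 u=1 z=0 v=0 y=0 q=0 x=1 r=0 clk=0
t0.Δ1 p=1 u=1 z=0 v=0 y=0 q=0 x=1 r=0 clk=1
t0.Δ2 p=0 u=1 z=0 v=0 y=0 q=0 x=1 r=0 clk=1
t1.Δ0 p=0 u=1 z=0 v=0 y=0 q=0 x=1 r=0 clk=1
t1.Δ1 p=0 u=1 z=1 v=0 y=0 q=0 x=1 r=0 clk=0
t1.Δ2 p=0 u=1 z=1 v=0 y=0 q=1 x=0 r=0 clk=0
t2.Δ0 p=0 u=1 z=1 v=0 y=0 q=1 x=0 r=0 clk=0
t2.Δ1 p=0 u=1 z=1 v=0 y=0 q=1 x=0 r=0 clk=1
t2.Δ2 p=0 u=0 z=1 v=0 y=0 q=1 x=0 r=0 clk=1
t2.Δ3 p=0 u=0 z=1 v=0 y=0 q=0 x=1 r=0 clk=1
t3.Δ0 p=0 u=0 z=1 v=0 y=0 q=0 x=1 r=0 clk=1
t3.Δ1 p=0 u=0 z=0 v=0 y=0 q=0 x=1 r=0 clk=0
t3.Δ2 p=0 u=0 z=0 v=0 y=0 q=0 x=0 r=0 clk=0
t4.Δ0 p=0 u=0 z=0 v=0 y=0 q=0 x=0 r=0 clk=0
t4.Δ1 p=0 u=0 z=0 v=0 y=0 q=0 x=0 r=0 clk=1

3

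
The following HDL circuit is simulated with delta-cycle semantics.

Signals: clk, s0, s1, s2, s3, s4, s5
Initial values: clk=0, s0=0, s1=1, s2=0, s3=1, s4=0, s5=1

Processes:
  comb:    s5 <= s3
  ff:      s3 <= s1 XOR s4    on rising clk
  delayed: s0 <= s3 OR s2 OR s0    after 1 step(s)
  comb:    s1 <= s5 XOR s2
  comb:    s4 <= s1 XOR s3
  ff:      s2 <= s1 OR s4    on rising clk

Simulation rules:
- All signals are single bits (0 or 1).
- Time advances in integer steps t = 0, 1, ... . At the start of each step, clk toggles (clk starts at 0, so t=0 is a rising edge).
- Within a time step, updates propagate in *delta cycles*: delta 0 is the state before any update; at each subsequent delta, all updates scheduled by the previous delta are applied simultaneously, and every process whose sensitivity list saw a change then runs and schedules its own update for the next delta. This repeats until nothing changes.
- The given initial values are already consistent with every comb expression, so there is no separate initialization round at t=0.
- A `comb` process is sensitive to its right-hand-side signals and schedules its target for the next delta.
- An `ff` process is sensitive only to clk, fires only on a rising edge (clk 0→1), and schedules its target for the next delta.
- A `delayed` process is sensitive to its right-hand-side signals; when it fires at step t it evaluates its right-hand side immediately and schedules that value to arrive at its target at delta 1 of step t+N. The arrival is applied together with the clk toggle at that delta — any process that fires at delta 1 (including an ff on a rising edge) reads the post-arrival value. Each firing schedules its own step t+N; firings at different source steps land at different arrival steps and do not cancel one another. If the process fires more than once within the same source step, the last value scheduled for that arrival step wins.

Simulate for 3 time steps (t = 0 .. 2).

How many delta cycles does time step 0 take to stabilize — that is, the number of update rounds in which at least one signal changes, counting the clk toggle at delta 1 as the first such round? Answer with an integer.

t=0 Δ0: s1=1 s0=0 s4=0 clk=0 s2=0 s5=1 s3=1
  Δ1: clk:0→1
  Δ2: s2:0→1
  Δ3: s1:1→0
  Δ4: s4:0→1
  (4Δ to stable)
t=1 Δ0: s1=0 s0=0 s4=1 clk=1 s2=1 s5=1 s3=1
  Δ1: s0:0→1, clk:1→0
  (1Δ to stable)
t=2 Δ0: s1=0 s0=1 s4=1 clk=0 s2=1 s5=1 s3=1
  Δ1: clk:0→1
  (1Δ to stable)

4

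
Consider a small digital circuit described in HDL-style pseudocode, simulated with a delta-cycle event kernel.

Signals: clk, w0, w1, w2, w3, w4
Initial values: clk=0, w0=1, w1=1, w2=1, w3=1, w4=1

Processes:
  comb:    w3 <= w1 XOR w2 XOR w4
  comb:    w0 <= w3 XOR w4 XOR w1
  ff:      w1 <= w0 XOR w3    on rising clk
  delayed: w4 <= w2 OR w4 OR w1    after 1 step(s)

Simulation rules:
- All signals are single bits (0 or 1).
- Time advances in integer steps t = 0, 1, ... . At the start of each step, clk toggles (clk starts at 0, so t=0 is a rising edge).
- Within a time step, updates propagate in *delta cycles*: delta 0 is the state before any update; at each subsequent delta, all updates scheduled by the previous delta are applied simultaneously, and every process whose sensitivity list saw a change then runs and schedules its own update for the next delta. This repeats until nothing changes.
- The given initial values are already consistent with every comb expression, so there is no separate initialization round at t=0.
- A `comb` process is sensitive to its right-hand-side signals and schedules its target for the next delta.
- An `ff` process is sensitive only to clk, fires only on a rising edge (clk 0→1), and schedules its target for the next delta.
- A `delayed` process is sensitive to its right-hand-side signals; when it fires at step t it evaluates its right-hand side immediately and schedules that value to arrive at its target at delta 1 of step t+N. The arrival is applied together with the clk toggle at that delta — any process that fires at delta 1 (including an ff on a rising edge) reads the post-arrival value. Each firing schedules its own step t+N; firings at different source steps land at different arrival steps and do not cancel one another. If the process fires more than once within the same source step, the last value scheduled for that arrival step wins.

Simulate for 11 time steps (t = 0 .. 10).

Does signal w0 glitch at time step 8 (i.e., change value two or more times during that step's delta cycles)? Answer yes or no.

yes

t=0 Δ0: w4=1 clk=0 w1=1 w2=1 w0=1 w3=1
  Δ1: clk:0→1
  Δ2: w1:1→0
  Δ3: w0:1→0, w3:1→0
  Δ4: w0:0→1
  (4Δ to stable)
t=1 Δ0: w4=1 clk=1 w1=0 w2=1 w0=1 w3=0
  Δ1: clk:1→0
  (1Δ to stable)
t=2 Δ0: w4=1 clk=0 w1=0 w2=1 w0=1 w3=0
  Δ1: clk:0→1
  Δ2: w1:0→1
  Δ3: w0:1→0, w3:0→1
  Δ4: w0:0→1
  (4Δ to stable)
t=3 Δ0: w4=1 clk=1 w1=1 w2=1 w0=1 w3=1
  Δ1: clk:1→0
  (1Δ to stable)
t=4 Δ0: w4=1 clk=0 w1=1 w2=1 w0=1 w3=1
  Δ1: clk:0→1
  Δ2: w1:1→0
  Δ3: w0:1→0, w3:1→0
  Δ4: w0:0→1
  (4Δ to stable)
t=5 Δ0: w4=1 clk=1 w1=0 w2=1 w0=1 w3=0
  Δ1: clk:1→0
  (1Δ to stable)
t=6 Δ0: w4=1 clk=0 w1=0 w2=1 w0=1 w3=0
  Δ1: clk:0→1
  Δ2: w1:0→1
  Δ3: w0:1→0, w3:0→1
  Δ4: w0:0→1
  (4Δ to stable)
t=7 Δ0: w4=1 clk=1 w1=1 w2=1 w0=1 w3=1
  Δ1: clk:1→0
  (1Δ to stable)
t=8 Δ0: w4=1 clk=0 w1=1 w2=1 w0=1 w3=1
  Δ1: clk:0→1
  Δ2: w1:1→0
  Δ3: w0:1→0, w3:1→0
  Δ4: w0:0→1
  (4Δ to stable)
t=9 Δ0: w4=1 clk=1 w1=0 w2=1 w0=1 w3=0
  Δ1: clk:1→0
  (1Δ to stable)
t=10 Δ0: w4=1 clk=0 w1=0 w2=1 w0=1 w3=0
  Δ1: clk:0→1
  Δ2: w1:0→1
  Δ3: w0:1→0, w3:0→1
  Δ4: w0:0→1
  (4Δ to stable)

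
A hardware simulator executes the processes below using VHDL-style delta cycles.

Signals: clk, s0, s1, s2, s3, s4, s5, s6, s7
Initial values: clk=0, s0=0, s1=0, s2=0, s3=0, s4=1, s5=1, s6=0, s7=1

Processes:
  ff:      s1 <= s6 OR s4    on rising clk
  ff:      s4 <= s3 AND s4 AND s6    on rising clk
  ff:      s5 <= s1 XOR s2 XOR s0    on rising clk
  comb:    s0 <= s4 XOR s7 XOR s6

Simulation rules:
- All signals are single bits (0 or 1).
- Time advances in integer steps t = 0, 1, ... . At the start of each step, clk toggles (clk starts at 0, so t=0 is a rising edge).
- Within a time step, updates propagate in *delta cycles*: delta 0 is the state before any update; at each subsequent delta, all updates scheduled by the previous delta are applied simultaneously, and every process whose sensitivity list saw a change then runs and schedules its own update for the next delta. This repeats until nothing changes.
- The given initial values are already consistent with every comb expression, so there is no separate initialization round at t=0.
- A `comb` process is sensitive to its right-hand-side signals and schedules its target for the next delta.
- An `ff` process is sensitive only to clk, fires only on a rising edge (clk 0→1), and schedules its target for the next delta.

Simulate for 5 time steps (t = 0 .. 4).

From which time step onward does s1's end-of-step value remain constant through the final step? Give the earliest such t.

[bits: s2,s5,s4,clk,s1,s3,s7,s0,s6]
t=0: Δ0=011000100 Δ1=011100100 Δ2=000110100 Δ3=000110110 | 3Δ
t=1: Δ0=000110110 Δ1=000010110 | 1Δ
t=2: Δ0=000010110 Δ1=000110110 Δ2=000100110 | 2Δ
t=3: Δ0=000100110 Δ1=000000110 | 1Δ
t=4: Δ0=000000110 Δ1=000100110 Δ2=010100110 | 2Δ

2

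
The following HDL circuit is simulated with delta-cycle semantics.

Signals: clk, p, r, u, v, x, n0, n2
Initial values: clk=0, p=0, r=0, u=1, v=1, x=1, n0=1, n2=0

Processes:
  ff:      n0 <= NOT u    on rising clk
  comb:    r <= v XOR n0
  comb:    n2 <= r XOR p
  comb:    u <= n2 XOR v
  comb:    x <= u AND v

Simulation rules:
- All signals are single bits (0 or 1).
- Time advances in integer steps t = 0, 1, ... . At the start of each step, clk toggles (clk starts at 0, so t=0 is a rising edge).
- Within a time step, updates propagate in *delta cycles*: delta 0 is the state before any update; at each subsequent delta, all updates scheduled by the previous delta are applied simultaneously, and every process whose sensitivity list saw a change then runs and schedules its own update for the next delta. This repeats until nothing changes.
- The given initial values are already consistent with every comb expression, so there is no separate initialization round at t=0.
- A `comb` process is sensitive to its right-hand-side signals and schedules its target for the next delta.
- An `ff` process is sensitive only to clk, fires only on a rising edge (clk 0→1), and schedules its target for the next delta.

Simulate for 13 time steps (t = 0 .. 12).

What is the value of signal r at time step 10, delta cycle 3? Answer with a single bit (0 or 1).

t0.Δ0 p=0 u=1 x=1 n2=0 v=1 n0=1 r=0 clk=0
t0.Δ1 p=0 u=1 x=1 n2=0 v=1 n0=1 r=0 clk=1
t0.Δ2 p=0 u=1 x=1 n2=0 v=1 n0=0 r=0 clk=1
t0.Δ3 p=0 u=1 x=1 n2=0 v=1 n0=0 r=1 clk=1
t0.Δ4 p=0 u=1 x=1 n2=1 v=1 n0=0 r=1 clk=1
t0.Δ5 p=0 u=0 x=1 n2=1 v=1 n0=0 r=1 clk=1
t0.Δ6 p=0 u=0 x=0 n2=1 v=1 n0=0 r=1 clk=1
t1.Δ0 p=0 u=0 x=0 n2=1 v=1 n0=0 r=1 clk=1
t1.Δ1 p=0 u=0 x=0 n2=1 v=1 n0=0 r=1 clk=0
t2.Δ0 p=0 u=0 x=0 n2=1 v=1 n0=0 r=1 clk=0
t2.Δ1 p=0 u=0 x=0 n2=1 v=1 n0=0 r=1 clk=1
t2.Δ2 p=0 u=0 x=0 n2=1 v=1 n0=1 r=1 clk=1
t2.Δ3 p=0 u=0 x=0 n2=1 v=1 n0=1 r=0 clk=1
t2.Δ4 p=0 u=0 x=0 n2=0 v=1 n0=1 r=0 clk=1
t2.Δ5 p=0 u=1 x=0 n2=0 v=1 n0=1 r=0 clk=1
t2.Δ6 p=0 u=1 x=1 n2=0 v=1 n0=1 r=0 clk=1
t3.Δ0 p=0 u=1 x=1 n2=0 v=1 n0=1 r=0 clk=1
t3.Δ1 p=0 u=1 x=1 n2=0 v=1 n0=1 r=0 clk=0
t4.Δ0 p=0 u=1 x=1 n2=0 v=1 n0=1 r=0 clk=0
t4.Δ1 p=0 u=1 x=1 n2=0 v=1 n0=1 r=0 clk=1
t4.Δ2 p=0 u=1 x=1 n2=0 v=1 n0=0 r=0 clk=1
t4.Δ3 p=0 u=1 x=1 n2=0 v=1 n0=0 r=1 clk=1
t4.Δ4 p=0 u=1 x=1 n2=1 v=1 n0=0 r=1 clk=1
t4.Δ5 p=0 u=0 x=1 n2=1 v=1 n0=0 r=1 clk=1
t4.Δ6 p=0 u=0 x=0 n2=1 v=1 n0=0 r=1 clk=1
t5.Δ0 p=0 u=0 x=0 n2=1 v=1 n0=0 r=1 clk=1
t5.Δ1 p=0 u=0 x=0 n2=1 v=1 n0=0 r=1 clk=0
t6.Δ0 p=0 u=0 x=0 n2=1 v=1 n0=0 r=1 clk=0
t6.Δ1 p=0 u=0 x=0 n2=1 v=1 n0=0 r=1 clk=1
t6.Δ2 p=0 u=0 x=0 n2=1 v=1 n0=1 r=1 clk=1
t6.Δ3 p=0 u=0 x=0 n2=1 v=1 n0=1 r=0 clk=1
t6.Δ4 p=0 u=0 x=0 n2=0 v=1 n0=1 r=0 clk=1
t6.Δ5 p=0 u=1 x=0 n2=0 v=1 n0=1 r=0 clk=1
t6.Δ6 p=0 u=1 x=1 n2=0 v=1 n0=1 r=0 clk=1
t7.Δ0 p=0 u=1 x=1 n2=0 v=1 n0=1 r=0 clk=1
t7.Δ1 p=0 u=1 x=1 n2=0 v=1 n0=1 r=0 clk=0
t8.Δ0 p=0 u=1 x=1 n2=0 v=1 n0=1 r=0 clk=0
t8.Δ1 p=0 u=1 x=1 n2=0 v=1 n0=1 r=0 clk=1
t8.Δ2 p=0 u=1 x=1 n2=0 v=1 n0=0 r=0 clk=1
t8.Δ3 p=0 u=1 x=1 n2=0 v=1 n0=0 r=1 clk=1
t8.Δ4 p=0 u=1 x=1 n2=1 v=1 n0=0 r=1 clk=1
t8.Δ5 p=0 u=0 x=1 n2=1 v=1 n0=0 r=1 clk=1
t8.Δ6 p=0 u=0 x=0 n2=1 v=1 n0=0 r=1 clk=1
t9.Δ0 p=0 u=0 x=0 n2=1 v=1 n0=0 r=1 clk=1
t9.Δ1 p=0 u=0 x=0 n2=1 v=1 n0=0 r=1 clk=0
t10.Δ0 p=0 u=0 x=0 n2=1 v=1 n0=0 r=1 clk=0
t10.Δ1 p=0 u=0 x=0 n2=1 v=1 n0=0 r=1 clk=1
t10.Δ2 p=0 u=0 x=0 n2=1 v=1 n0=1 r=1 clk=1
t10.Δ3 p=0 u=0 x=0 n2=1 v=1 n0=1 r=0 clk=1
t10.Δ4 p=0 u=0 x=0 n2=0 v=1 n0=1 r=0 clk=1
t10.Δ5 p=0 u=1 x=0 n2=0 v=1 n0=1 r=0 clk=1
t10.Δ6 p=0 u=1 x=1 n2=0 v=1 n0=1 r=0 clk=1
t11.Δ0 p=0 u=1 x=1 n2=0 v=1 n0=1 r=0 clk=1
t11.Δ1 p=0 u=1 x=1 n2=0 v=1 n0=1 r=0 clk=0
t12.Δ0 p=0 u=1 x=1 n2=0 v=1 n0=1 r=0 clk=0
t12.Δ1 p=0 u=1 x=1 n2=0 v=1 n0=1 r=0 clk=1
t12.Δ2 p=0 u=1 x=1 n2=0 v=1 n0=0 r=0 clk=1
t12.Δ3 p=0 u=1 x=1 n2=0 v=1 n0=0 r=1 clk=1
t12.Δ4 p=0 u=1 x=1 n2=1 v=1 n0=0 r=1 clk=1
t12.Δ5 p=0 u=0 x=1 n2=1 v=1 n0=0 r=1 clk=1
t12.Δ6 p=0 u=0 x=0 n2=1 v=1 n0=0 r=1 clk=1

0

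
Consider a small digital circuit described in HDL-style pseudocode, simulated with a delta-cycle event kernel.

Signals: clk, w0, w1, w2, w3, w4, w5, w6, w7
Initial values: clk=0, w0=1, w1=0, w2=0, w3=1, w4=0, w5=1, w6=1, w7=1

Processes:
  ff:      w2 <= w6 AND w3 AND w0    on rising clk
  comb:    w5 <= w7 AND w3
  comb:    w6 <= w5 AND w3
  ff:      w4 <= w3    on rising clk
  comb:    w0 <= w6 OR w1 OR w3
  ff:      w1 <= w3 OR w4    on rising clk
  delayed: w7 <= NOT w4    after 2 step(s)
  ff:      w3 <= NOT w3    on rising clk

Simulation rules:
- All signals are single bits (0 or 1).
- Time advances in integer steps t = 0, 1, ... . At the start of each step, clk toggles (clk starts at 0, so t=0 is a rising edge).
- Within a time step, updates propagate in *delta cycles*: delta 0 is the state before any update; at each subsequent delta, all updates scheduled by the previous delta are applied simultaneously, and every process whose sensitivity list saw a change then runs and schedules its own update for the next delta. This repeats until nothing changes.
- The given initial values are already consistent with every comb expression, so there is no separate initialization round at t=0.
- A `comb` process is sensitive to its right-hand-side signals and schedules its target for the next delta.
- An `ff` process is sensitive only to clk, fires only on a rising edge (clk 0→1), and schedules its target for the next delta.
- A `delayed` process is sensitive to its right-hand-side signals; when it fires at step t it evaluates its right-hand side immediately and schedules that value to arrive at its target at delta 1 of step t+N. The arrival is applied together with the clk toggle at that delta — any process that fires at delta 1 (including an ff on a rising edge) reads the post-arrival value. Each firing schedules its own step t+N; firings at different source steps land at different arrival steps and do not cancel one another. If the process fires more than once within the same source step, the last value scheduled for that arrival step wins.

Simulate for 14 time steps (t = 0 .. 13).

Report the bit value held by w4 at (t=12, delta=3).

1

[bits: w1,w3,w5,w4,w2,w6,clk,w7,w0]
t=0: Δ0=011001011 Δ1=011001111 Δ2=101111111 Δ3=100110111 | 3Δ
t=1: Δ0=100110111 Δ1=100110011 | 1Δ
t=2: Δ0=100110011 Δ1=100110101 Δ2=110000101 | 2Δ
t=3: Δ0=110000101 Δ1=110000001 | 1Δ
t=4: Δ0=110000001 Δ1=110000111 Δ2=101100111 Δ3=100100111 | 3Δ
t=5: Δ0=100100111 Δ1=100100011 | 1Δ
t=6: Δ0=100100011 Δ1=100100101 Δ2=110000101 | 2Δ
t=7: Δ0=110000101 Δ1=110000001 | 1Δ
t=8: Δ0=110000001 Δ1=110000111 Δ2=101100111 Δ3=100100111 | 3Δ
t=9: Δ0=100100111 Δ1=100100011 | 1Δ
t=10: Δ0=100100011 Δ1=100100101 Δ2=110000101 | 2Δ
t=11: Δ0=110000101 Δ1=110000001 | 1Δ
t=12: Δ0=110000001 Δ1=110000111 Δ2=101100111 Δ3=100100111 | 3Δ
t=13: Δ0=100100111 Δ1=100100011 | 1Δ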